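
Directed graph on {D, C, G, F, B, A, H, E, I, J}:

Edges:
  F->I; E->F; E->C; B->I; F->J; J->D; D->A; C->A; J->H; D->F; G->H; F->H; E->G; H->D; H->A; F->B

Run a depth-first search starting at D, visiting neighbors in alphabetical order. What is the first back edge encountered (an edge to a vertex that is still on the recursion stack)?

DFS from D (visiting neighbors in alphabetical order); mark gray on enter, black on exit:
D gray
  A gray
  A black
  F gray
    B gray
      I gray
      I black
    B black
    H gray
      H→A: A black — skip
      H→D: D is gray → back edge
First back edge: H → D.

H→D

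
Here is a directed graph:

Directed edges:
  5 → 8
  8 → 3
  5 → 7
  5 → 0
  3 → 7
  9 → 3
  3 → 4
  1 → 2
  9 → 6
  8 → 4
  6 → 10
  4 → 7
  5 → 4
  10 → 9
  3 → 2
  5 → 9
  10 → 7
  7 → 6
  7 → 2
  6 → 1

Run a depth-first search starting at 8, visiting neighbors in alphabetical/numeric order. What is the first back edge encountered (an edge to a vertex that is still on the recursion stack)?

DFS from 8 (visiting neighbors in alphabetical/numeric order); mark gray on enter, black on exit:
8 gray
  3 gray
    2 gray
    2 black
    4 gray
      7 gray
        7→2: 2 black — skip
        6 gray
          1 gray
            1→2: 2 black — skip
          1 black
          10 gray
            10→7: 7 is gray → back edge
First back edge: 10 → 7.

10→7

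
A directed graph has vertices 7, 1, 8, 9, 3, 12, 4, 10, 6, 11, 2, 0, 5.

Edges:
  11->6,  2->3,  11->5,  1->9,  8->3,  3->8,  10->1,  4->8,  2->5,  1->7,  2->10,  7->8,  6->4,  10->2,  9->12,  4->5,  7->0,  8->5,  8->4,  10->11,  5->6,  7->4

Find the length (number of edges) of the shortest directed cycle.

2

For each vertex v, BFS finds the shortest path from v back to v.
The shortest such closed walk is 2 → 10 → 2, length 2.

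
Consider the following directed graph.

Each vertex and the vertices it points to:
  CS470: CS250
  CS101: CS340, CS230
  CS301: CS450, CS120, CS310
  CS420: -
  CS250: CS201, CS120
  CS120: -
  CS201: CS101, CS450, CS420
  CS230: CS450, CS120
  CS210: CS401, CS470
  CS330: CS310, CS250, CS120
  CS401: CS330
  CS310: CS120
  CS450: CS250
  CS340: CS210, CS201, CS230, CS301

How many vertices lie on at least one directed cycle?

11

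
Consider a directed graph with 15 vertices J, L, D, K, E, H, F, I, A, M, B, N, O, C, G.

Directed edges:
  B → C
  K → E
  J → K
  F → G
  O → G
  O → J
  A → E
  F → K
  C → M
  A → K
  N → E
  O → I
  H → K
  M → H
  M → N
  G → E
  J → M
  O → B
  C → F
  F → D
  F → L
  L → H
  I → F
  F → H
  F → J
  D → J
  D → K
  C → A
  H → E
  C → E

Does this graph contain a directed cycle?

No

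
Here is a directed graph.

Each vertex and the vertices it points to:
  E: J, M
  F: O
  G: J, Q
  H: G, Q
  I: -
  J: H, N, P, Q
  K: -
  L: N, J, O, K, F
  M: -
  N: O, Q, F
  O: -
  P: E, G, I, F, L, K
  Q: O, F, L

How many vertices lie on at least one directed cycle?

8

A vertex is on a directed cycle iff it belongs to a strongly connected component of size ≥ 2 (or has a self-loop).
The vertices on cycles are {E, G, H, J, L, N, P, Q} — 8 in total.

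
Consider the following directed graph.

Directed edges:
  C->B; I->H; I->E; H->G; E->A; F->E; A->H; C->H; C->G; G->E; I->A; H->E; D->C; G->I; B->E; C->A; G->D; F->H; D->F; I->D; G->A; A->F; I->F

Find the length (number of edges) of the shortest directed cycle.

For each vertex v, BFS finds the shortest path from v back to v.
The shortest such closed walk is C → G → D → C, length 3.

3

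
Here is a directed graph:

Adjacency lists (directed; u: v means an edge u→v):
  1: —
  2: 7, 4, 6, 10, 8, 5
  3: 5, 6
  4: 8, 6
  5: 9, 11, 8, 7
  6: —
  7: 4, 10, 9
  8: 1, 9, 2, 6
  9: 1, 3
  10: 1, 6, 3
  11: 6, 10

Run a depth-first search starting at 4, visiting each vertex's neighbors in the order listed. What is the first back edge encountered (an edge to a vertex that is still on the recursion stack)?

DFS from 4 (visiting each vertex's neighbors in the order listed); mark gray on enter, black on exit:
4 gray
  8 gray
    1 gray
    1 black
    9 gray
      9→1: 1 black — skip
      3 gray
        5 gray
          5→9: 9 is gray → back edge
First back edge: 5 → 9.

5->9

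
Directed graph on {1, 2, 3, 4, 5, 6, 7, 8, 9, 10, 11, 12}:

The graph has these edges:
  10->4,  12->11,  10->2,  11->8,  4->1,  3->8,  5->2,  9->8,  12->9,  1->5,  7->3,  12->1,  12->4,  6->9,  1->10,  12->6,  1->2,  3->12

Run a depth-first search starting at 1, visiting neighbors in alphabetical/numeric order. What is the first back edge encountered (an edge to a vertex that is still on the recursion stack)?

DFS from 1 (visiting neighbors in alphabetical/numeric order); mark gray on enter, black on exit:
1 gray
  2 gray
  2 black
  5 gray
    5→2: 2 black — skip
  5 black
  10 gray
    10→2: 2 black — skip
    4 gray
      4→1: 1 is gray → back edge
First back edge: 4 → 1.

4->1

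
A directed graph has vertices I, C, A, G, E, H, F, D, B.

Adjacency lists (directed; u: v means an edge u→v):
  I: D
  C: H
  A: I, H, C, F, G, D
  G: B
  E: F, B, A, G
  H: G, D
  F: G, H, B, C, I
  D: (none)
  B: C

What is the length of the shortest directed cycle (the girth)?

For each vertex v, BFS finds the shortest path from v back to v.
The shortest such closed walk is H → G → B → C → H, length 4.

4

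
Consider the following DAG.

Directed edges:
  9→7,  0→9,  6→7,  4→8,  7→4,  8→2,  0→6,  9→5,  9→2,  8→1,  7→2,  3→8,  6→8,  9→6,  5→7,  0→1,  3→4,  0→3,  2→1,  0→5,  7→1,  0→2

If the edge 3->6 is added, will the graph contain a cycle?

No

Adding 3→6 creates a cycle iff 6 can already reach 3.
Explore from 6: no path reaches 3. The graph stays acyclic.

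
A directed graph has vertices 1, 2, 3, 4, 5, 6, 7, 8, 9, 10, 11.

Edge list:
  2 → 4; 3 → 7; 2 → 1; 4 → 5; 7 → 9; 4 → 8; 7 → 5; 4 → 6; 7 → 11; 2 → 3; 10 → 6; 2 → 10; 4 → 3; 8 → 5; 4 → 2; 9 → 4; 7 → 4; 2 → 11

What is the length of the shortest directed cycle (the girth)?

For each vertex v, BFS finds the shortest path from v back to v.
The shortest such closed walk is 2 → 4 → 2, length 2.

2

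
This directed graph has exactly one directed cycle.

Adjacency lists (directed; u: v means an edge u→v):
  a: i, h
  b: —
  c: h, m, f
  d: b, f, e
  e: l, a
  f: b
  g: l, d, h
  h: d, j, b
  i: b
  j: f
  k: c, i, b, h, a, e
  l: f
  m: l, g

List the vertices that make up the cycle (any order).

a, d, e, h

DFS with gray/black marking from e:
e gray
  l gray
    f gray
      b gray
      b black
    f black
  l black
  a gray
    i gray
      i→b: b black — skip
    i black
    h gray
      d gray
        d→b: b black — skip
        d→f: f black — skip
        d→e: e is gray → back edge
Back edge closes the cycle e → a → h → d → e; its vertices are {a, d, e, h}.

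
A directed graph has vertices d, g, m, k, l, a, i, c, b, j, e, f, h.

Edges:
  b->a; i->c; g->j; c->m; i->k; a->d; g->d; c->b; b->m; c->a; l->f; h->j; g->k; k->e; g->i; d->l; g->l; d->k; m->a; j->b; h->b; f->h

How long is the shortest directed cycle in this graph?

6

For each vertex v, BFS finds the shortest path from v back to v.
The shortest such closed walk is d → l → f → h → b → a → d, length 6.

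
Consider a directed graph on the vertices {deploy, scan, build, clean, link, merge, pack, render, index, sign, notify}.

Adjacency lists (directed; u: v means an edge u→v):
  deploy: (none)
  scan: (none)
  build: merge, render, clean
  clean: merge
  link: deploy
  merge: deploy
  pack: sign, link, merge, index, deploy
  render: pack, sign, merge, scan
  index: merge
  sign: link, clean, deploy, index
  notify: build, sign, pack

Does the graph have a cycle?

No

DFS with white/gray/black marking, starting from render:
render gray
  pack gray
    sign gray
      link gray
        deploy gray
        deploy black
      link black
      clean gray
        merge gray
          merge→deploy: deploy black — skip
        merge black
      clean black
      sign→deploy: deploy black — skip
      index gray
        index→merge: merge black — skip
      index black
    sign black
    pack→link: link black — skip
    pack→merge: merge black — skip
    pack→index: index black — skip
    pack→deploy: deploy black — skip
  pack black
  render→sign: sign black — skip
  render→merge: merge black — skip
  scan gray
  scan black
render black
build gray
  build→merge: merge black — skip
  build→render: render black — skip
  build→clean: clean black — skip
build black
notify gray
  notify→build: build black — skip
  notify→sign: sign black — skip
  notify→pack: pack black — skip
notify black
Every edge goes to a white or black vertex — no back edge, so the graph is acyclic.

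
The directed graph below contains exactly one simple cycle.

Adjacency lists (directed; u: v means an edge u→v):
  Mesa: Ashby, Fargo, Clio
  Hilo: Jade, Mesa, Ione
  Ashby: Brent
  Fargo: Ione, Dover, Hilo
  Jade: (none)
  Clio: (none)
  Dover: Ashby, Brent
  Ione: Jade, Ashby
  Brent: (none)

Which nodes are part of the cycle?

DFS with gray/black marking from Fargo:
Fargo gray
  Ione gray
    Jade gray
    Jade black
    Ashby gray
      Brent gray
      Brent black
    Ashby black
  Ione black
  Dover gray
    Dover→Ashby: Ashby black — skip
    Dover→Brent: Brent black — skip
  Dover black
  Hilo gray
    Hilo→Jade: Jade black — skip
    Mesa gray
      Mesa→Ashby: Ashby black — skip
      Mesa→Fargo: Fargo is gray → back edge
Back edge closes the cycle Fargo → Hilo → Mesa → Fargo; its vertices are {Hilo, Mesa, Fargo}.

Hilo, Mesa, Fargo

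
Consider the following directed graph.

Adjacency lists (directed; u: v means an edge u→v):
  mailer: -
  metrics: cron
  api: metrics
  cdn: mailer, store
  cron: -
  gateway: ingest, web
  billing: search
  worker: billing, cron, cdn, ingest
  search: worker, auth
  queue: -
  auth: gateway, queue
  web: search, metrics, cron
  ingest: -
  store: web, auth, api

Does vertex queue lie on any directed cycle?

No

queue lies on a cycle iff there is a path from queue back to itself.
Exploring from queue, it never reaches itself; equivalently, its strongly connected component is a singleton.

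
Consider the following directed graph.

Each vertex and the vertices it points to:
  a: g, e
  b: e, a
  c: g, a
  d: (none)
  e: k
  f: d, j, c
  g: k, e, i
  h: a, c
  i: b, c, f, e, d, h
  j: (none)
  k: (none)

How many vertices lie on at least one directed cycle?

A vertex is on a directed cycle iff it belongs to a strongly connected component of size ≥ 2 (or has a self-loop).
The vertices on cycles are {a, b, c, f, g, h, i} — 7 in total.

7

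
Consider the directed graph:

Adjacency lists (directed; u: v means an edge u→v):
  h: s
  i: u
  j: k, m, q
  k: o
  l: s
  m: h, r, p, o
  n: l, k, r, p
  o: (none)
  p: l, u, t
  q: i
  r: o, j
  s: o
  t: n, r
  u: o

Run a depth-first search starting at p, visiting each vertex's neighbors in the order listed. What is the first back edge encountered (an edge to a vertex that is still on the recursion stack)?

m->r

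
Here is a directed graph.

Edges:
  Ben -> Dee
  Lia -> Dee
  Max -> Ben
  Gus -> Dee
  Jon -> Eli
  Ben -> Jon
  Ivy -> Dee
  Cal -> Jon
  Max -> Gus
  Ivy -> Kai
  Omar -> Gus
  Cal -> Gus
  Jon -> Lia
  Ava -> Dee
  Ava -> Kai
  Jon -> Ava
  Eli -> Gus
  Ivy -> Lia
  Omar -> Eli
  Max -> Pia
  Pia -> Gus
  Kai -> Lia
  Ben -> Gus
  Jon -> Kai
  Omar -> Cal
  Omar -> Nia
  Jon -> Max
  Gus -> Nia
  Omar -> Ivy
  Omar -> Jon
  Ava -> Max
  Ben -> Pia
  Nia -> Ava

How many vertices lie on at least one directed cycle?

A vertex is on a directed cycle iff it belongs to a strongly connected component of size ≥ 2 (or has a self-loop).
The vertices on cycles are {Ava, Ben, Eli, Gus, Jon, Max, Nia, Pia} — 8 in total.

8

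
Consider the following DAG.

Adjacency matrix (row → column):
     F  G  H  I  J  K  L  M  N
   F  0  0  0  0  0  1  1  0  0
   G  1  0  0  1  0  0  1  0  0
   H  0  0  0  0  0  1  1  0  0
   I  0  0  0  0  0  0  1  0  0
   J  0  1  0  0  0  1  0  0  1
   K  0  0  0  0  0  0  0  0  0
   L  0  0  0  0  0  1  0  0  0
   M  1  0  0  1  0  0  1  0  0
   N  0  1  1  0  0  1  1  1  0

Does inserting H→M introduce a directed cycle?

No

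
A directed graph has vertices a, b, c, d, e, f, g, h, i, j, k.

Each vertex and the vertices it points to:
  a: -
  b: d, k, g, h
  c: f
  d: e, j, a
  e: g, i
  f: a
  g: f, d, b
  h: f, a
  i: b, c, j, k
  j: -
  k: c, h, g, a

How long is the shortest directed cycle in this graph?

2

For each vertex v, BFS finds the shortest path from v back to v.
The shortest such closed walk is b → g → b, length 2.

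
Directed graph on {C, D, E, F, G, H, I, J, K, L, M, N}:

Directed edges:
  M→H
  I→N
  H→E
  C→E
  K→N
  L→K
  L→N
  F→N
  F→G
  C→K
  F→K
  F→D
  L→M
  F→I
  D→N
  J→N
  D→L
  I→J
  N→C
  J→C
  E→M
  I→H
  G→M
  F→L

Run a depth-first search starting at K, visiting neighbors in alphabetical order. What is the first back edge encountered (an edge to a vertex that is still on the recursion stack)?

DFS from K (visiting neighbors in alphabetical order); mark gray on enter, black on exit:
K gray
  N gray
    C gray
      E gray
        M gray
          H gray
            H→E: E is gray → back edge
First back edge: H → E.

H->E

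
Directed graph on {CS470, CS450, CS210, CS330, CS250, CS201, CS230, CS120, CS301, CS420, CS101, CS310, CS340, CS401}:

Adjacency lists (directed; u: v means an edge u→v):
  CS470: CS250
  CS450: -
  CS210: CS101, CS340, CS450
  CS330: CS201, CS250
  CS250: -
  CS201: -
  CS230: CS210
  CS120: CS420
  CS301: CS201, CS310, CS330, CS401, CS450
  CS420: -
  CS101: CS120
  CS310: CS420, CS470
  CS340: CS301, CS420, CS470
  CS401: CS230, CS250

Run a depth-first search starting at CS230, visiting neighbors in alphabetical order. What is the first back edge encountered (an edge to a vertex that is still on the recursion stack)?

DFS from CS230 (visiting neighbors in alphabetical order); mark gray on enter, black on exit:
CS230 gray
  CS210 gray
    CS101 gray
      CS120 gray
        CS420 gray
        CS420 black
      CS120 black
    CS101 black
    CS340 gray
      CS301 gray
        CS201 gray
        CS201 black
        CS310 gray
          CS310→CS420: CS420 black — skip
          CS470 gray
            CS250 gray
            CS250 black
          CS470 black
        CS310 black
        CS330 gray
          CS330→CS201: CS201 black — skip
          CS330→CS250: CS250 black — skip
        CS330 black
        CS401 gray
          CS401→CS230: CS230 is gray → back edge
First back edge: CS401 → CS230.

CS401->CS230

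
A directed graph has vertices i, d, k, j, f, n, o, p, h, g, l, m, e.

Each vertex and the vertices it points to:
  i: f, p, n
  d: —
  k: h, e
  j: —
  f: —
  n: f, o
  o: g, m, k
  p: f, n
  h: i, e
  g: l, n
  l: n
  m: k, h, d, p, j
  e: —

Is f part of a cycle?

f lies on a cycle iff there is a path from f back to itself.
Exploring from f, it never reaches itself; equivalently, its strongly connected component is a singleton.

No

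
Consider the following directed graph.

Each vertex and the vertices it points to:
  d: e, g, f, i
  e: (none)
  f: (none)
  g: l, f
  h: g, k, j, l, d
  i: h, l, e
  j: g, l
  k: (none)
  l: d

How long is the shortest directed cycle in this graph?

For each vertex v, BFS finds the shortest path from v back to v.
The shortest such closed walk is h → d → i → h, length 3.

3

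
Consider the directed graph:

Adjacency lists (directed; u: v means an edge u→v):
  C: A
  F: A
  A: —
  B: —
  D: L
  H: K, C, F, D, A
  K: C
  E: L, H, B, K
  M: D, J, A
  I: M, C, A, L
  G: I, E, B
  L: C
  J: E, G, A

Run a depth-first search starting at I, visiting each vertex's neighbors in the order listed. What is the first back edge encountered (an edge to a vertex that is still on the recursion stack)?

G→I

DFS from I (visiting each vertex's neighbors in the order listed); mark gray on enter, black on exit:
I gray
  M gray
    D gray
      L gray
        C gray
          A gray
          A black
        C black
      L black
    D black
    J gray
      E gray
        E→L: L black — skip
        H gray
          K gray
            K→C: C black — skip
          K black
          H→C: C black — skip
          F gray
            F→A: A black — skip
          F black
          H→D: D black — skip
          H→A: A black — skip
        H black
        B gray
        B black
        E→K: K black — skip
      E black
      G gray
        G→I: I is gray → back edge
First back edge: G → I.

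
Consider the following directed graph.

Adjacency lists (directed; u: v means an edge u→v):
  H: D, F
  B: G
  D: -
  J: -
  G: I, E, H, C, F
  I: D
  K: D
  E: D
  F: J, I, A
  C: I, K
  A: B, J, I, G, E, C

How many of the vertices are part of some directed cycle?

A vertex is on a directed cycle iff it belongs to a strongly connected component of size ≥ 2 (or has a self-loop).
The vertices on cycles are {A, B, F, G, H} — 5 in total.

5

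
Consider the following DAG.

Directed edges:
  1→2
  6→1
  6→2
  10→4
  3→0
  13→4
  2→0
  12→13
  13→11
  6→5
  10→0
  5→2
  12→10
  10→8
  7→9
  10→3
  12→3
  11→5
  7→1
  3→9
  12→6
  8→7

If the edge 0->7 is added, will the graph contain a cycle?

Yes

Adding 0→7 creates a cycle iff 7 can already reach 0.
Path from 7: 7 → 1 → 2 → 0.
So 7 → … → 0 → 7 is a cycle.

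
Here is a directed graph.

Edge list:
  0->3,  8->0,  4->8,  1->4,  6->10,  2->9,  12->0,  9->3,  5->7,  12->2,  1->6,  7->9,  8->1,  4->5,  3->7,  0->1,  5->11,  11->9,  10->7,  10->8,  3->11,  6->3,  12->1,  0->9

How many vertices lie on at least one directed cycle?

10

A vertex is on a directed cycle iff it belongs to a strongly connected component of size ≥ 2 (or has a self-loop).
The vertices on cycles are {0, 1, 3, 4, 6, 7, 8, 9, 10, 11} — 10 in total.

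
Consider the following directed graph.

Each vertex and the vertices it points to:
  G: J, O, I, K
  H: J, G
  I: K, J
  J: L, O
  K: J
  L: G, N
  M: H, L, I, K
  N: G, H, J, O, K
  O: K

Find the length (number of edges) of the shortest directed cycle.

3

For each vertex v, BFS finds the shortest path from v back to v.
The shortest such closed walk is L → N → J → L, length 3.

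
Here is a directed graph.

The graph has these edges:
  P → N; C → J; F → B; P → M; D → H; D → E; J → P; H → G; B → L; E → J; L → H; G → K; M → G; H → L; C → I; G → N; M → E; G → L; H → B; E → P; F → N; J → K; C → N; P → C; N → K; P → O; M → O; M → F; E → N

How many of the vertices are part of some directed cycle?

9

A vertex is on a directed cycle iff it belongs to a strongly connected component of size ≥ 2 (or has a self-loop).
The vertices on cycles are {B, C, E, G, H, J, L, M, P} — 9 in total.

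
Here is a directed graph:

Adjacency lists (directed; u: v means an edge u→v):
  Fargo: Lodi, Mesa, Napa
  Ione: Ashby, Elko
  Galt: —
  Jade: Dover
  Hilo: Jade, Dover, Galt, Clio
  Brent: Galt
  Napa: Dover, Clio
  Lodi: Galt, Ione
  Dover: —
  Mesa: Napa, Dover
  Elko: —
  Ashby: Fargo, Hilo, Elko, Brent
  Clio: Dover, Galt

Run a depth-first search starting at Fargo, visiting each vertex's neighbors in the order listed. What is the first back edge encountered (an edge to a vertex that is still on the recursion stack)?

DFS from Fargo (visiting each vertex's neighbors in the order listed); mark gray on enter, black on exit:
Fargo gray
  Lodi gray
    Galt gray
    Galt black
    Ione gray
      Ashby gray
        Ashby→Fargo: Fargo is gray → back edge
First back edge: Ashby → Fargo.

Ashby→Fargo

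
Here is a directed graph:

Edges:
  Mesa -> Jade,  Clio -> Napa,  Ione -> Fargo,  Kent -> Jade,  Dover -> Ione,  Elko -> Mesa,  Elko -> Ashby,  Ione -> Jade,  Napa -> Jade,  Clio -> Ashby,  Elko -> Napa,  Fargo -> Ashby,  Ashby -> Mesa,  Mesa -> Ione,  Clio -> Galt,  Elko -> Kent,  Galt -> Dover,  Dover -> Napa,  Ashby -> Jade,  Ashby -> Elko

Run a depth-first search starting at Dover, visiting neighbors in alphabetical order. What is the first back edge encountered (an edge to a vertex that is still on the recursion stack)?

Elko->Ashby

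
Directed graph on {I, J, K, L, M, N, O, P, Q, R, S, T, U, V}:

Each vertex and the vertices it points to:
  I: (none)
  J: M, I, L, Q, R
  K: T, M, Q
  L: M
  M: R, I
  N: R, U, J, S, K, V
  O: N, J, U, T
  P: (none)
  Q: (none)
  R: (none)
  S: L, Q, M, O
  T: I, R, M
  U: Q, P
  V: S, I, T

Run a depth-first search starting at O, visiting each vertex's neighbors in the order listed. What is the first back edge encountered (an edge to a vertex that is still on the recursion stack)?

S→O

DFS from O (visiting each vertex's neighbors in the order listed); mark gray on enter, black on exit:
O gray
  N gray
    R gray
    R black
    U gray
      Q gray
      Q black
      P gray
      P black
    U black
    J gray
      M gray
        M→R: R black — skip
        I gray
        I black
      M black
      J→I: I black — skip
      L gray
        L→M: M black — skip
      L black
      J→Q: Q black — skip
      J→R: R black — skip
    J black
    S gray
      S→L: L black — skip
      S→Q: Q black — skip
      S→M: M black — skip
      S→O: O is gray → back edge
First back edge: S → O.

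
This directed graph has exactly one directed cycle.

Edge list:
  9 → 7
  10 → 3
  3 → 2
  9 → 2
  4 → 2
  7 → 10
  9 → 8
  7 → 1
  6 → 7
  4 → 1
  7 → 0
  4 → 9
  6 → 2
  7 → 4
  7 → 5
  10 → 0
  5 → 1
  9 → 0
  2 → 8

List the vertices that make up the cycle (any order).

DFS with gray/black marking from 7:
7 gray
  5 gray
    1 gray
    1 black
  5 black
  0 gray
  0 black
  10 gray
    3 gray
      2 gray
        8 gray
        8 black
      2 black
    3 black
    10→0: 0 black — skip
  10 black
  7→1: 1 black — skip
  4 gray
    4→1: 1 black — skip
    9 gray
      9→8: 8 black — skip
      9→2: 2 black — skip
      9→7: 7 is gray → back edge
Back edge closes the cycle 7 → 4 → 9 → 7; its vertices are {4, 7, 9}.

4, 7, 9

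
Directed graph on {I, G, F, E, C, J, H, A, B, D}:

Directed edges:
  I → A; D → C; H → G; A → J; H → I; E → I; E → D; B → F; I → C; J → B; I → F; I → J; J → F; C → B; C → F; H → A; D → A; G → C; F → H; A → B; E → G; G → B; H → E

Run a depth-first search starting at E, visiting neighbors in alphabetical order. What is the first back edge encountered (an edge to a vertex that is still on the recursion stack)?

DFS from E (visiting neighbors in alphabetical order); mark gray on enter, black on exit:
E gray
  D gray
    A gray
      B gray
        F gray
          H gray
            H→A: A is gray → back edge
First back edge: H → A.

H→A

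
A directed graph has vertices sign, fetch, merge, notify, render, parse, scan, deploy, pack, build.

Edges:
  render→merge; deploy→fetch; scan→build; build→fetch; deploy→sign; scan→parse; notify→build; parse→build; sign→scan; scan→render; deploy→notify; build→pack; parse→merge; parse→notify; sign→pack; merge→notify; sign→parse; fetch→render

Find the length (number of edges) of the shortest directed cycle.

For each vertex v, BFS finds the shortest path from v back to v.
The shortest such closed walk is notify → build → fetch → render → merge → notify, length 5.

5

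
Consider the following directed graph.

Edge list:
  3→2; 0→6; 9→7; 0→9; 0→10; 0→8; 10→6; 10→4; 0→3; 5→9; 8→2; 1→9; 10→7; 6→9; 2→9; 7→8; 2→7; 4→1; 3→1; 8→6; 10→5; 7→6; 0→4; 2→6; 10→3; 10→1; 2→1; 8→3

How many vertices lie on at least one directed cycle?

7

A vertex is on a directed cycle iff it belongs to a strongly connected component of size ≥ 2 (or has a self-loop).
The vertices on cycles are {1, 2, 3, 6, 7, 8, 9} — 7 in total.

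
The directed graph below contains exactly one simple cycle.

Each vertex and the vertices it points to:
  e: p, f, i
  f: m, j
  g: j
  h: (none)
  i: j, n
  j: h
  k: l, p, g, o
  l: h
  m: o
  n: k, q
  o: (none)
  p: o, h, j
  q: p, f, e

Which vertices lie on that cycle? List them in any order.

e, i, n, q

DFS with gray/black marking from n:
n gray
  k gray
    l gray
      h gray
      h black
    l black
    p gray
      o gray
      o black
      p→h: h black — skip
      j gray
        j→h: h black — skip
      j black
    p black
    g gray
      g→j: j black — skip
    g black
    k→o: o black — skip
  k black
  q gray
    q→p: p black — skip
    f gray
      m gray
        m→o: o black — skip
      m black
      f→j: j black — skip
    f black
    e gray
      e→p: p black — skip
      e→f: f black — skip
      i gray
        i→j: j black — skip
        i→n: n is gray → back edge
Back edge closes the cycle n → q → e → i → n; its vertices are {e, i, n, q}.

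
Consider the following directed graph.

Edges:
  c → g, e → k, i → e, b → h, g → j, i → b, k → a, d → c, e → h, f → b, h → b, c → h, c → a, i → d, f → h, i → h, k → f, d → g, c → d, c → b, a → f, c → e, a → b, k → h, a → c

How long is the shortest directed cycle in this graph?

For each vertex v, BFS finds the shortest path from v back to v.
The shortest such closed walk is d → c → d, length 2.

2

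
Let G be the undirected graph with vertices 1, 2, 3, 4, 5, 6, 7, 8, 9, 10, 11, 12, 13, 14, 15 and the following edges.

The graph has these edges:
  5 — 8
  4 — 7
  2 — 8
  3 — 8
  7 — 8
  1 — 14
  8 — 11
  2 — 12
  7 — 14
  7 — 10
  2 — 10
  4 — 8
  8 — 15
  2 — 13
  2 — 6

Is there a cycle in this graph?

Yes

DFS, tracking each vertex's parent; an edge to a visited non-parent vertex closes a cycle.
Start from 2:
visit 2 (parent –)
  visit 10 (parent 2)
    visit 7 (parent 10)
      7–10: parent, skip
      visit 8 (parent 7)
        visit 5 (parent 8)
          5–8: parent, skip
        visit 4 (parent 8)
          4–8: parent, skip
          4–7: 7 visited and ≠ parent → cycle
Cycle: 7 – 8 – 4 – 7.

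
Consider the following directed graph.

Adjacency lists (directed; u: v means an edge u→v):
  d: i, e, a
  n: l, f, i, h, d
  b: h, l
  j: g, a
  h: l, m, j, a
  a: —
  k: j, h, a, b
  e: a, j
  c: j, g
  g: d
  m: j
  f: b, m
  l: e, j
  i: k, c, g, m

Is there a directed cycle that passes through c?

Yes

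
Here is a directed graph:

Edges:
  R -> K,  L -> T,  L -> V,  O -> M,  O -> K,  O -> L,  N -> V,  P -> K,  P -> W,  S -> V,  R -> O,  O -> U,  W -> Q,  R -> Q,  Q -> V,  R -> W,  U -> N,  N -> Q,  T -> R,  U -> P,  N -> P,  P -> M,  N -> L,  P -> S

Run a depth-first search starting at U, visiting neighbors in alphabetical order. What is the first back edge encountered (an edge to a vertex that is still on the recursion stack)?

DFS from U (visiting neighbors in alphabetical order); mark gray on enter, black on exit:
U gray
  N gray
    L gray
      T gray
        R gray
          K gray
          K black
          O gray
            O→K: K black — skip
            O→L: L is gray → back edge
First back edge: O → L.

O→L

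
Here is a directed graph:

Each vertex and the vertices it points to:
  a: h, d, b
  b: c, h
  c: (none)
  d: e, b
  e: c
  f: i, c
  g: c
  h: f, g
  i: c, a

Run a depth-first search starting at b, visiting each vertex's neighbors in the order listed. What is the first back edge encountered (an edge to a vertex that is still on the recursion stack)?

a→h

DFS from b (visiting each vertex's neighbors in the order listed); mark gray on enter, black on exit:
b gray
  c gray
  c black
  h gray
    f gray
      i gray
        i→c: c black — skip
        a gray
          a→h: h is gray → back edge
First back edge: a → h.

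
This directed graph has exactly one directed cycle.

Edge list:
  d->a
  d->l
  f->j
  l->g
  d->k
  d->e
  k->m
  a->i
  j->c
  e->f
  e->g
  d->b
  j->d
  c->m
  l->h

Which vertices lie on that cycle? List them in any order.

d, e, f, j

DFS with gray/black marking from j:
j gray
  c gray
    m gray
    m black
  c black
  d gray
    l gray
      h gray
      h black
      g gray
      g black
    l black
    a gray
      i gray
      i black
    a black
    k gray
      k→m: m black — skip
    k black
    e gray
      e→g: g black — skip
      f gray
        f→j: j is gray → back edge
Back edge closes the cycle j → d → e → f → j; its vertices are {d, e, f, j}.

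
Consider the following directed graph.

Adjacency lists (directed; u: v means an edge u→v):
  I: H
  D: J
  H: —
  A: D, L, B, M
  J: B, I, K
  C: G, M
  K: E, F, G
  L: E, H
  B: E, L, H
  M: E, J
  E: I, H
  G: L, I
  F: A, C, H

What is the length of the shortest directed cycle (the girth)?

For each vertex v, BFS finds the shortest path from v back to v.
The shortest such closed walk is F → A → M → J → K → F, length 5.

5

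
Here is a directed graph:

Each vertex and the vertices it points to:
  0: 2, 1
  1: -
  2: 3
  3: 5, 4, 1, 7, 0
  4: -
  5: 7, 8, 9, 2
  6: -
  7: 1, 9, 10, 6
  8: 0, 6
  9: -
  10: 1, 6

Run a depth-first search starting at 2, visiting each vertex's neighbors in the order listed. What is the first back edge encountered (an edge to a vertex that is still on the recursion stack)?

DFS from 2 (visiting each vertex's neighbors in the order listed); mark gray on enter, black on exit:
2 gray
  3 gray
    5 gray
      7 gray
        1 gray
        1 black
        9 gray
        9 black
        10 gray
          10→1: 1 black — skip
          6 gray
          6 black
        10 black
        7→6: 6 black — skip
      7 black
      8 gray
        0 gray
          0→2: 2 is gray → back edge
First back edge: 0 → 2.

0→2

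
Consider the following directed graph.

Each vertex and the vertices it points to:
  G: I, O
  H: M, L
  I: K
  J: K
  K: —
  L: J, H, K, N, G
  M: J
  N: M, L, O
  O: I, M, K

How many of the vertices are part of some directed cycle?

3

A vertex is on a directed cycle iff it belongs to a strongly connected component of size ≥ 2 (or has a self-loop).
The vertices on cycles are {H, L, N} — 3 in total.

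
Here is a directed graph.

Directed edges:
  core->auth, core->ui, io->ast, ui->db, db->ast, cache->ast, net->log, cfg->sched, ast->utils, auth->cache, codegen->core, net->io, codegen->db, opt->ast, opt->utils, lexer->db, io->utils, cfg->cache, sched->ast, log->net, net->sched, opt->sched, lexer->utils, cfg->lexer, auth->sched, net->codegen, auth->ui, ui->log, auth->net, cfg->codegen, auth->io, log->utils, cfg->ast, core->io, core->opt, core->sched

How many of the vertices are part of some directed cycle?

A vertex is on a directed cycle iff it belongs to a strongly connected component of size ≥ 2 (or has a self-loop).
The vertices on cycles are {ui, log, net, auth, core, codegen} — 6 in total.

6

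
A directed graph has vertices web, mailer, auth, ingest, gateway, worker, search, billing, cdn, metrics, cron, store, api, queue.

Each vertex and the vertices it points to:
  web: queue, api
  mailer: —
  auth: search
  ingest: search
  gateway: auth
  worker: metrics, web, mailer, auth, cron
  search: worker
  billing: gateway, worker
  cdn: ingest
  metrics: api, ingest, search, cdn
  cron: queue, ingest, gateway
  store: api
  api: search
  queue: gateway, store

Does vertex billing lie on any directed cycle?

No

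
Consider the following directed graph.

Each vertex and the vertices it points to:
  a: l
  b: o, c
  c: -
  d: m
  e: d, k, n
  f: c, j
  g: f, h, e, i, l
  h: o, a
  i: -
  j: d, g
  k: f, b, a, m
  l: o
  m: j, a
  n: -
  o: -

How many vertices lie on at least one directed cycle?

7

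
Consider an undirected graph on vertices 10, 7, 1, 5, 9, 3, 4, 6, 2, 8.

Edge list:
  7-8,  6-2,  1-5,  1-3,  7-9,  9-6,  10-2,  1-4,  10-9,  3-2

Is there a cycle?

DFS, tracking each vertex's parent; an edge to a visited non-parent vertex closes a cycle.
Start from 6:
visit 6 (parent –)
  visit 2 (parent 6)
    visit 3 (parent 2)
      3–2: parent, skip
      visit 1 (parent 3)
        visit 4 (parent 1)
          4–1: parent, skip
        1–3: parent, skip
        visit 5 (parent 1)
          5–1: parent, skip
    visit 10 (parent 2)
      visit 9 (parent 10)
        visit 7 (parent 9)
          visit 8 (parent 7)
            8–7: parent, skip
          7–9: parent, skip
        9–10: parent, skip
        9–6: 6 visited and ≠ parent → cycle
Cycle: 6 – 2 – 10 – 9 – 6.

Yes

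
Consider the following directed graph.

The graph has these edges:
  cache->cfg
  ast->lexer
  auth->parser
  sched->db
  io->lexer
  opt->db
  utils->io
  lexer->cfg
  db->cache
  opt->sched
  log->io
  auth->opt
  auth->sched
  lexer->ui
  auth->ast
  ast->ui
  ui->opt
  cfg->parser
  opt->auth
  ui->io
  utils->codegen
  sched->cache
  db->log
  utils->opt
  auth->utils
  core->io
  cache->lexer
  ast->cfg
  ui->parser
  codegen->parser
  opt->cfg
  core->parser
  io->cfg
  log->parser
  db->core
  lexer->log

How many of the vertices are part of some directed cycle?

A vertex is on a directed cycle iff it belongs to a strongly connected component of size ≥ 2 (or has a self-loop).
The vertices on cycles are {db, io, ui, ast, log, opt, auth, core, cache, lexer, sched, utils} — 12 in total.

12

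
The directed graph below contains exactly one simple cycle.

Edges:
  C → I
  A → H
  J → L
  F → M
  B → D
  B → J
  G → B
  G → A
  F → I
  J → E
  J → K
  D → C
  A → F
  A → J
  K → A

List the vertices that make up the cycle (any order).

DFS with gray/black marking from A:
A gray
  J gray
    K gray
      K→A: A is gray → back edge
Back edge closes the cycle A → J → K → A; its vertices are {A, J, K}.

A, J, K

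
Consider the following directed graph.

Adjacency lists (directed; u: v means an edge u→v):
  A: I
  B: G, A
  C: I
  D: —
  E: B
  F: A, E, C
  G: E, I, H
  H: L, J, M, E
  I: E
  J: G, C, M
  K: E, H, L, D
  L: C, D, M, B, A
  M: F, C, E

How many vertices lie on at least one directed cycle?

A vertex is on a directed cycle iff it belongs to a strongly connected component of size ≥ 2 (or has a self-loop).
The vertices on cycles are {A, B, C, E, F, G, H, I, J, L, M} — 11 in total.

11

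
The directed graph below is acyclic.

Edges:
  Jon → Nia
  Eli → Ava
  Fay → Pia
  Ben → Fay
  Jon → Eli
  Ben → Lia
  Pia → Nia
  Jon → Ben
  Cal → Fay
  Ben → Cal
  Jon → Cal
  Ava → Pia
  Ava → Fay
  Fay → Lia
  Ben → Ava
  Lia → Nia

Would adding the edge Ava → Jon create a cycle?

Yes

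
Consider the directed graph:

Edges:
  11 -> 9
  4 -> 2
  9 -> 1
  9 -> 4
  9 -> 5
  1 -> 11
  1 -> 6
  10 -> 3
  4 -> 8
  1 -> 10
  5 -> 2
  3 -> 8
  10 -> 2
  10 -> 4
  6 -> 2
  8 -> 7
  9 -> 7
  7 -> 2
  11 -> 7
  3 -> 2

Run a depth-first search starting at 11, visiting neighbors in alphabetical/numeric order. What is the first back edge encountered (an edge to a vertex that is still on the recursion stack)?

DFS from 11 (visiting neighbors in alphabetical/numeric order); mark gray on enter, black on exit:
11 gray
  7 gray
    2 gray
    2 black
  7 black
  9 gray
    1 gray
      6 gray
        6→2: 2 black — skip
      6 black
      10 gray
        10→2: 2 black — skip
        3 gray
          3→2: 2 black — skip
          8 gray
            8→7: 7 black — skip
          8 black
        3 black
        4 gray
          4→2: 2 black — skip
          4→8: 8 black — skip
        4 black
      10 black
      1→11: 11 is gray → back edge
First back edge: 1 → 11.

1→11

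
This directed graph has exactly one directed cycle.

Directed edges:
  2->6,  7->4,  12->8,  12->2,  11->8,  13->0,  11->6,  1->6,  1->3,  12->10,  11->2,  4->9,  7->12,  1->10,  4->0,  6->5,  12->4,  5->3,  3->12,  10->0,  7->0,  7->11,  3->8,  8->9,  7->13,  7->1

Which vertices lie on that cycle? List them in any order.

DFS with gray/black marking from 12:
12 gray
  2 gray
    6 gray
      5 gray
        3 gray
          3→12: 12 is gray → back edge
Back edge closes the cycle 12 → 2 → 6 → 5 → 3 → 12; its vertices are {2, 3, 5, 6, 12}.

2, 3, 5, 6, 12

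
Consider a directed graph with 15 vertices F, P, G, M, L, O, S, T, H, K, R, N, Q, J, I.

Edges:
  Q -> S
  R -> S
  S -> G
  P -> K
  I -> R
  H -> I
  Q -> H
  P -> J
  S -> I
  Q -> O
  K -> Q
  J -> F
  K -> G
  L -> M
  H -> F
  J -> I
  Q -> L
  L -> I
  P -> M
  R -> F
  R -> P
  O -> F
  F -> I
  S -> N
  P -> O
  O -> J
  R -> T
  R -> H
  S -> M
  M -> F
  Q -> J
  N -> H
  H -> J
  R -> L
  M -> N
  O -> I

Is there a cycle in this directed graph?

DFS with white/gray/black marking, starting from Q:
Q gray
  H gray
    F gray
      I gray
        R gray
          L gray
            L→I: I is gray → back edge
Back edge found, so a cycle exists: I → R → L → I.

Yes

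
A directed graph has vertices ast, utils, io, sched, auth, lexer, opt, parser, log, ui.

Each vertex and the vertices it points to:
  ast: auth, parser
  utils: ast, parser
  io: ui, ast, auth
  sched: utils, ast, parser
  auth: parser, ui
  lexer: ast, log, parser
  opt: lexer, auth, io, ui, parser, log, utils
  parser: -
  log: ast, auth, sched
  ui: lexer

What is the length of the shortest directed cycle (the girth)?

4

For each vertex v, BFS finds the shortest path from v back to v.
The shortest such closed walk is ui → lexer → log → auth → ui, length 4.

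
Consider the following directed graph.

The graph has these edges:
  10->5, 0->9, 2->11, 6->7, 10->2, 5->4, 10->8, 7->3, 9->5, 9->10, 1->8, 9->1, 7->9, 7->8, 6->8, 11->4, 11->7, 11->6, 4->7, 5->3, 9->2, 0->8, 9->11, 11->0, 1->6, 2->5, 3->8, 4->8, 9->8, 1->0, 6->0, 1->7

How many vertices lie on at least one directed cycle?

A vertex is on a directed cycle iff it belongs to a strongly connected component of size ≥ 2 (or has a self-loop).
The vertices on cycles are {0, 1, 2, 4, 5, 6, 7, 9, 10, 11} — 10 in total.

10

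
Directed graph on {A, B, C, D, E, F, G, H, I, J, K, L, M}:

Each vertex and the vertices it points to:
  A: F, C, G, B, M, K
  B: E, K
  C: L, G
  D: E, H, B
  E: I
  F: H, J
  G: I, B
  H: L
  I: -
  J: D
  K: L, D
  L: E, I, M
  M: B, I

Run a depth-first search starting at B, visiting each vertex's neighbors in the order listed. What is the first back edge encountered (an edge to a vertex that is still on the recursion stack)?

M→B

DFS from B (visiting each vertex's neighbors in the order listed); mark gray on enter, black on exit:
B gray
  E gray
    I gray
    I black
  E black
  K gray
    L gray
      L→E: E black — skip
      L→I: I black — skip
      M gray
        M→B: B is gray → back edge
First back edge: M → B.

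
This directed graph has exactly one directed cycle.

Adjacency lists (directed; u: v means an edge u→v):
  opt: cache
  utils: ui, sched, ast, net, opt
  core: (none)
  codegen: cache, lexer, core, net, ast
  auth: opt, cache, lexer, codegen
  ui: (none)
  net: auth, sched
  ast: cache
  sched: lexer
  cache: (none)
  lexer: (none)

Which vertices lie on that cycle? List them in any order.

DFS with gray/black marking from net:
net gray
  auth gray
    opt gray
      cache gray
      cache black
    opt black
    auth→cache: cache black — skip
    lexer gray
    lexer black
    codegen gray
      codegen→cache: cache black — skip
      codegen→lexer: lexer black — skip
      core gray
      core black
      codegen→net: net is gray → back edge
Back edge closes the cycle net → auth → codegen → net; its vertices are {net, auth, codegen}.

net, auth, codegen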